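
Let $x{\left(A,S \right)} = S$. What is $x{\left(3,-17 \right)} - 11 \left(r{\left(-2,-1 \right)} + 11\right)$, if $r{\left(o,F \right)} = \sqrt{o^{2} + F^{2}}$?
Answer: $-138 - 11 \sqrt{5} \approx -162.6$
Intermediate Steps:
$r{\left(o,F \right)} = \sqrt{F^{2} + o^{2}}$
$x{\left(3,-17 \right)} - 11 \left(r{\left(-2,-1 \right)} + 11\right) = -17 - 11 \left(\sqrt{\left(-1\right)^{2} + \left(-2\right)^{2}} + 11\right) = -17 - 11 \left(\sqrt{1 + 4} + 11\right) = -17 - 11 \left(\sqrt{5} + 11\right) = -17 - 11 \left(11 + \sqrt{5}\right) = -17 - \left(121 + 11 \sqrt{5}\right) = -138 - 11 \sqrt{5}$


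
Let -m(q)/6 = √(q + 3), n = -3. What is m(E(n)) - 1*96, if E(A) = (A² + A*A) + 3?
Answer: -96 - 12*√6 ≈ -125.39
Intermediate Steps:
E(A) = 3 + 2*A² (E(A) = (A² + A²) + 3 = 2*A² + 3 = 3 + 2*A²)
m(q) = -6*√(3 + q) (m(q) = -6*√(q + 3) = -6*√(3 + q))
m(E(n)) - 1*96 = -6*√(3 + (3 + 2*(-3)²)) - 1*96 = -6*√(3 + (3 + 2*9)) - 96 = -6*√(3 + (3 + 18)) - 96 = -6*√(3 + 21) - 96 = -12*√6 - 96 = -96 - 12*√6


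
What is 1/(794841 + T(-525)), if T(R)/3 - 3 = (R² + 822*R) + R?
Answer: 1/325500 ≈ 3.0722e-6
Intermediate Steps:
T(R) = 9 + 3*R² + 2469*R (T(R) = 9 + 3*((R² + 822*R) + R) = 9 + 3*(R² + 823*R) = 9 + (3*R² + 2469*R) = 9 + 3*R² + 2469*R)
1/(794841 + T(-525)) = 1/(794841 + (9 + 3*(-525)² + 2469*(-525))) = 1/(794841 + (9 + 3*275625 - 1296225)) = 1/(794841 + (9 + 826875 - 1296225)) = 1/(794841 - 469341) = 1/325500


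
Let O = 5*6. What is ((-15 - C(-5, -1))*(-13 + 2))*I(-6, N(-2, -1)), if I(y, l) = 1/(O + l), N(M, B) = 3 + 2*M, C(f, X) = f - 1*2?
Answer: 88/29 ≈ 3.0345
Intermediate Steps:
C(f, X) = -2 + f (C(f, X) = f - 2 = -2 + f)
O = 30
I(y, l) = 1/(30 + l)
((-15 - C(-5, -1))*(-13 + 2))*I(-6, N(-2, -1)) = ((-15 - (-2 - 5))*(-13 + 2))/(30 + (3 + 2*(-2))) = ((-15 - 1*(-7))*(-11))/(30 + (3 - 4)) = ((-15 + 7)*(-11))/(30 - 1) = -8*(-11)/29 = 88*(1/29) = 88/29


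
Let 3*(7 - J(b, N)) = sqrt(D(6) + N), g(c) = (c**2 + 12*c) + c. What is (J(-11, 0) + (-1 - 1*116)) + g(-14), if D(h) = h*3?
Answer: -96 - sqrt(2) ≈ -97.414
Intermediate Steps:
D(h) = 3*h
g(c) = c**2 + 13*c
J(b, N) = 7 - sqrt(18 + N)/3 (J(b, N) = 7 - sqrt(3*6 + N)/3 = 7 - sqrt(18 + N)/3)
(J(-11, 0) + (-1 - 1*116)) + g(-14) = ((7 - sqrt(18 + 0)/3) + (-1 - 1*116)) - 14*(13 - 14) = ((7 - sqrt(2)) + (-1 - 116)) - 14*(-1) = ((7 - sqrt(2)) - 117) + 14 = (-110 - sqrt(2)) + 14 = -96 - sqrt(2)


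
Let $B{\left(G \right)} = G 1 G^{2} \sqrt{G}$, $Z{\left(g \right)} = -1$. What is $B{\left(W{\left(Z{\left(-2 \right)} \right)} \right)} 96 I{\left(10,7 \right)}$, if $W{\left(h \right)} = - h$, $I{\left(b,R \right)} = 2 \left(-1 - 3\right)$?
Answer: $-768$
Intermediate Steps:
$I{\left(b,R \right)} = -8$ ($I{\left(b,R \right)} = 2 \left(-4\right) = -8$)
$B{\left(G \right)} = G^{\frac{7}{2}}$ ($B{\left(G \right)} = G G^{2} \sqrt{G} = G^{3} \sqrt{G} = G^{\frac{7}{2}}$)
$B{\left(W{\left(Z{\left(-2 \right)} \right)} \right)} 96 I{\left(10,7 \right)} = \left(\left(-1\right) \left(-1\right)\right)^{\frac{7}{2}} \cdot 96 \left(-8\right) = 1^{\frac{7}{2}} \cdot 96 \left(-8\right) = 1 \cdot 96 \left(-8\right) = 96 \left(-8\right) = -768$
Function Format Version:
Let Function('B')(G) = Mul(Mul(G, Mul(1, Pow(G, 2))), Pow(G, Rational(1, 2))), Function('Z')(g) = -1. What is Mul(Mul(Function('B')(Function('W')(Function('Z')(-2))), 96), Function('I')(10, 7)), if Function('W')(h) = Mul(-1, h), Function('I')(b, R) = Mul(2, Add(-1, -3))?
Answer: -768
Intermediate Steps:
Function('I')(b, R) = -8 (Function('I')(b, R) = Mul(2, -4) = -8)
Function('B')(G) = Pow(G, Rational(7, 2)) (Function('B')(G) = Mul(Mul(G, Pow(G, 2)), Pow(G, Rational(1, 2))) = Mul(Pow(G, 3), Pow(G, Rational(1, 2))) = Pow(G, Rational(7, 2)))
Mul(Mul(Function('B')(Function('W')(Function('Z')(-2))), 96), Function('I')(10, 7)) = Mul(Mul(Pow(Mul(-1, -1), Rational(7, 2)), 96), -8) = Mul(Mul(Pow(1, Rational(7, 2)), 96), -8) = Mul(Mul(1, 96), -8) = Mul(96, -8) = -768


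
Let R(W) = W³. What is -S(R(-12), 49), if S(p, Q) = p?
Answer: 1728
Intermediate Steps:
-S(R(-12), 49) = -1*(-12)³ = -1*(-1728) = 1728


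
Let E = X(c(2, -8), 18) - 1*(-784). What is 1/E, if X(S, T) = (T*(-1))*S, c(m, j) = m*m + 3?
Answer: 1/658 ≈ 0.0015198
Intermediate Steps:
c(m, j) = 3 + m² (c(m, j) = m² + 3 = 3 + m²)
X(S, T) = -S*T (X(S, T) = (-T)*S = -S*T)
E = 658 (E = -1*(3 + 2²)*18 - 1*(-784) = -1*(3 + 4)*18 + 784 = -1*7*18 + 784 = -126 + 784 = 658)
1/E = 1/658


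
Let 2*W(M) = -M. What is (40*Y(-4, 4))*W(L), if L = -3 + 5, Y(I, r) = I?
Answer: 160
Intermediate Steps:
L = 2
W(M) = -M/2 (W(M) = (-M)/2 = -M/2)
(40*Y(-4, 4))*W(L) = (40*(-4))*(-1/2*2) = -160*(-1) = 160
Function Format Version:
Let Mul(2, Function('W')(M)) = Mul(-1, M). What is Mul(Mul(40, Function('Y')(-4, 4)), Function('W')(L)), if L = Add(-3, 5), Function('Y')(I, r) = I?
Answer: 160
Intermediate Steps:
L = 2
Function('W')(M) = Mul(Rational(-1, 2), M) (Function('W')(M) = Mul(Rational(1, 2), Mul(-1, M)) = Mul(Rational(-1, 2), M))
Mul(Mul(40, Function('Y')(-4, 4)), Function('W')(L)) = Mul(Mul(40, -4), Mul(Rational(-1, 2), 2)) = Mul(-160, -1) = 160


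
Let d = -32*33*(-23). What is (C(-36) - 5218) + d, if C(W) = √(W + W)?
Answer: 19070 + 6*I*√2 ≈ 19070.0 + 8.4853*I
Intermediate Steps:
d = 24288 (d = -1056*(-23) = 24288)
C(W) = √2*√W (C(W) = √(2*W) = √2*√W)
(C(-36) - 5218) + d = (√2*√(-36) - 5218) + 24288 = (√2*(6*I) - 5218) + 24288 = (6*I*√2 - 5218) + 24288 = (-5218 + 6*I*√2) + 24288 = 19070 + 6*I*√2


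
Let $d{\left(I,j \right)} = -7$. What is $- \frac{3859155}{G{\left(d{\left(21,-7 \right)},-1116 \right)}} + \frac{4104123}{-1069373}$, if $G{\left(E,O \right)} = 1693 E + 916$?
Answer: $\frac{90711057218}{259857639} \approx 349.08$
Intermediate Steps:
$G{\left(E,O \right)} = 916 + 1693 E$
$- \frac{3859155}{G{\left(d{\left(21,-7 \right)},-1116 \right)}} + \frac{4104123}{-1069373} = - \frac{3859155}{916 + 1693 \left(-7\right)} + \frac{4104123}{-1069373} = - \frac{3859155}{916 - 11851} + 4104123 \left(- \frac{1}{1069373}\right) = - \frac{3859155}{-10935} - \frac{4104123}{1069373} = \left(-3859155\right) \left(- \frac{1}{10935}\right) - \frac{4104123}{1069373} = \frac{85759}{243} - \frac{4104123}{1069373} = \frac{90711057218}{259857639}$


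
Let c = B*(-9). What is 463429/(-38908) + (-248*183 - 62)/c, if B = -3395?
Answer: -15928286063/1188833940 ≈ -13.398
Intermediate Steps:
c = 30555 (c = -3395*(-9) = 30555)
463429/(-38908) + (-248*183 - 62)/c = 463429/(-38908) + (-248*183 - 62)/30555 = 463429*(-1/38908) + (-45384 - 62)*(1/30555) = -463429/38908 - 45446*1/30555 = -463429/38908 - 45446/30555 = -15928286063/1188833940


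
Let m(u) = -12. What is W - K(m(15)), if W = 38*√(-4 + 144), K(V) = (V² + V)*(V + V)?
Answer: 3168 + 76*√35 ≈ 3617.6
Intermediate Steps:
K(V) = 2*V*(V + V²) (K(V) = (V + V²)*(2*V) = 2*V*(V + V²))
W = 76*√35 (W = 38*√140 = 38*(2*√35) = 76*√35 ≈ 449.62)
W - K(m(15)) = 76*√35 - 2*(-12)²*(1 - 12) = 76*√35 - 2*144*(-11) = 76*√35 - 1*(-3168) = 76*√35 + 3168 = 3168 + 76*√35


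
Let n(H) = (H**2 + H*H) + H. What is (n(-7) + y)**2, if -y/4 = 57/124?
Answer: 7639696/961 ≈ 7949.7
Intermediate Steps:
n(H) = H + 2*H**2 (n(H) = (H**2 + H**2) + H = 2*H**2 + H = H + 2*H**2)
y = -57/31 (y = -228/124 = -4*57/124 = -57/31 ≈ -1.8387)
(n(-7) + y)**2 = (-7*(1 + 2*(-7)) - 57/31)**2 = (-7*(1 - 14) - 57/31)**2 = (-7*(-13) - 57/31)**2 = (91 - 57/31)**2 = (2764/31)**2 = 7639696/961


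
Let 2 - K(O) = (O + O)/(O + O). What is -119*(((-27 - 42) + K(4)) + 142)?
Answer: -8806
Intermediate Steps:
K(O) = 1 (K(O) = 2 - (O + O)/(O + O) = 2 - 2*O/(2*O) = 2 - 2*O*1/(2*O) = 2 - 1*1 = 2 - 1 = 1)
-119*(((-27 - 42) + K(4)) + 142) = -119*(((-27 - 42) + 1) + 142) = -119*((-69 + 1) + 142) = -119*(-68 + 142) = -119*74 = -8806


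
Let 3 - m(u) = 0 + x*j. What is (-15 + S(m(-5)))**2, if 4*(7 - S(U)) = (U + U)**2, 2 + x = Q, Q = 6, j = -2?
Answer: 16641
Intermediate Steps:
x = 4 (x = -2 + 6 = 4)
m(u) = 11 (m(u) = 3 - (0 + 4*(-2)) = 3 - (0 - 8) = 3 - 1*(-8) = 3 + 8 = 11)
S(U) = 7 - U**2 (S(U) = 7 - (U + U)**2/4 = 7 - 4*U**2/4 = 7 - U**2)
(-15 + S(m(-5)))**2 = (-15 + (7 - 1*11**2))**2 = (-15 + (7 - 1*121))**2 = (-15 + (7 - 121))**2 = (-15 - 114)**2 = (-129)**2 = 16641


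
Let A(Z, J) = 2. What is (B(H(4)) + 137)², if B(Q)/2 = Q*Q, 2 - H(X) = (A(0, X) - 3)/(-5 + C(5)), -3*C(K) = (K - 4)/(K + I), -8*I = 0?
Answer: 171748080625/8340544 ≈ 20592.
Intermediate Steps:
I = 0 (I = -⅛*0 = 0)
C(K) = -(-4 + K)/(3*K) (C(K) = -(K - 4)/(3*(K + 0)) = -(-4 + K)/(3*K))
H(X) = 137/76 (H(X) = 2 - (2 - 3)/(-5 + (⅓)*(4 - 1*5)/5) = 2 - (-1)/(-5 + (⅓)*(⅕)*(4 - 5)) = 2 - (-1)/(-5 + (⅓)*(⅕)*(-1)) = 2 - (-1)/(-5 - 1/15) = 2 - (-1)/(-76/15) = 2 - (-1)*(-15)/76 = 2 - 1*15/76 = 2 - 15/76 = 137/76)
B(Q) = 2*Q² (B(Q) = 2*(Q*Q) = 2*Q²)
(B(H(4)) + 137)² = (2*(137/76)² + 137)² = (2*(18769/5776) + 137)² = (18769/2888 + 137)² = (414425/2888)² = 171748080625/8340544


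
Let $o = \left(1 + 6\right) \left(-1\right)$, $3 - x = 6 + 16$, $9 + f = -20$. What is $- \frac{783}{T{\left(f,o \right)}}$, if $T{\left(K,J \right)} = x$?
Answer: $\frac{783}{19} \approx 41.211$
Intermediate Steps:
$f = -29$ ($f = -9 - 20 = -29$)
$x = -19$ ($x = 3 - \left(6 + 16\right) = 3 - 22 = -19$)
$o = -7$ ($o = 7 \left(-1\right) = -7$)
$T{\left(K,J \right)} = -19$
$- \frac{783}{T{\left(f,o \right)}} = - \frac{783}{-19} = \left(-783\right) \left(- \frac{1}{19}\right) = \frac{783}{19}$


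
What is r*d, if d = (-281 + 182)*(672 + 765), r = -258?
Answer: 36703854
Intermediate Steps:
d = -142263 (d = -99*1437 = -142263)
r*d = -258*(-142263) = 36703854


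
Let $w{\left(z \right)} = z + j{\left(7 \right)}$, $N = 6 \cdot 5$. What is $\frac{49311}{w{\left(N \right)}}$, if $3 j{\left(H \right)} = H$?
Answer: $\frac{147933}{97} \approx 1525.1$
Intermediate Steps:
$N = 30$
$j{\left(H \right)} = \frac{H}{3}$
$w{\left(z \right)} = \frac{7}{3} + z$ ($w{\left(z \right)} = z + \frac{1}{3} \cdot 7 = z + \frac{7}{3} = \frac{7}{3} + z$)
$\frac{49311}{w{\left(N \right)}} = \frac{49311}{\frac{7}{3} + 30} = \frac{49311}{\frac{97}{3}} = 49311 \cdot \frac{3}{97} = \frac{147933}{97}$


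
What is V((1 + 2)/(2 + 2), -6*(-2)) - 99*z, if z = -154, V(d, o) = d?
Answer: 60987/4 ≈ 15247.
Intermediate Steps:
V((1 + 2)/(2 + 2), -6*(-2)) - 99*z = (1 + 2)/(2 + 2) - 99*(-154) = 3/4 + 15246 = 3*(¼) + 15246 = ¾ + 15246 = 60987/4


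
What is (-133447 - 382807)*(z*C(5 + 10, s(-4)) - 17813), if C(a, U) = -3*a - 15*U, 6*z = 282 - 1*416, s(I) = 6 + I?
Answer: 8331307052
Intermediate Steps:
z = -67/3 (z = (282 - 1*416)/6 = (282 - 416)/6 = (⅙)*(-134) = -67/3 ≈ -22.333)
C(a, U) = -15*U - 3*a
(-133447 - 382807)*(z*C(5 + 10, s(-4)) - 17813) = (-133447 - 382807)*(-67*(-15*(6 - 4) - 3*(5 + 10))/3 - 17813) = -516254*(-67*(-15*2 - 3*15)/3 - 17813) = -516254*(-67*(-30 - 45)/3 - 17813) = -516254*(-67/3*(-75) - 17813) = -516254*(1675 - 17813) = -516254*(-16138) = 8331307052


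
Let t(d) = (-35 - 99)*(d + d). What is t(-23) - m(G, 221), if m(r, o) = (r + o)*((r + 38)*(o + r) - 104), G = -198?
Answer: 93196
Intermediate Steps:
t(d) = -268*d
m(r, o) = (-104 + (38 + r)*(o + r))*(o + r) (m(r, o) = (o + r)*((38 + r)*(o + r) - 104) = (o + r)*(-104 + (38 + r)*(o + r)) = (-104 + (38 + r)*(o + r))*(o + r))
t(-23) - m(G, 221) = -268*(-23) - ((-198)³ - 104*221 - 104*(-198) + 38*221² + 38*(-198)² - 198*221² + 2*221*(-198)² + 76*221*(-198)) = 6164 - (-7762392 - 22984 + 20592 + 38*48841 + 38*39204 - 198*48841 + 2*221*39204 - 3325608) = 6164 - (-7762392 - 22984 + 20592 + 1855958 + 1489752 - 9670518 + 17328168 - 3325608) = 6164 - 1*(-87032) = 6164 + 87032 = 93196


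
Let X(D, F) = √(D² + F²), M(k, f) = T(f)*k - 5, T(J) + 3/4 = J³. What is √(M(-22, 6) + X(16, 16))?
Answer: √(-18962 + 64*√2)/2 ≈ 68.687*I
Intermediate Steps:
T(J) = -¾ + J³
M(k, f) = -5 + k*(-¾ + f³) (M(k, f) = (-¾ + f³)*k - 5 = k*(-¾ + f³) - 5 = -5 + k*(-¾ + f³))
√(M(-22, 6) + X(16, 16)) = √((-5 + (¼)*(-22)*(-3 + 4*6³)) + √(16² + 16²)) = √((-5 + (¼)*(-22)*(-3 + 4*216)) + √(256 + 256)) = √((-5 + (¼)*(-22)*(-3 + 864)) + √512) = √((-5 + (¼)*(-22)*861) + 16*√2) = √((-5 - 9471/2) + 16*√2) = √(-9481/2 + 16*√2)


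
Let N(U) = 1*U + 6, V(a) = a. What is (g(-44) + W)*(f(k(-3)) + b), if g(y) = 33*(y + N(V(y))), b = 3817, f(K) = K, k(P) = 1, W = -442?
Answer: -12019064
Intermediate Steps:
N(U) = 6 + U (N(U) = U + 6 = 6 + U)
g(y) = 198 + 66*y (g(y) = 33*(y + (6 + y)) = 33*(6 + 2*y) = 198 + 66*y)
(g(-44) + W)*(f(k(-3)) + b) = ((198 + 66*(-44)) - 442)*(1 + 3817) = ((198 - 2904) - 442)*3818 = (-2706 - 442)*3818 = -3148*3818 = -12019064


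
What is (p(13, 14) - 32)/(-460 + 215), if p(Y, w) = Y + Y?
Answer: 6/245 ≈ 0.024490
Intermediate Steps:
p(Y, w) = 2*Y
(p(13, 14) - 32)/(-460 + 215) = (2*13 - 32)/(-460 + 215) = (26 - 32)/(-245) = -6*(-1/245) = 6/245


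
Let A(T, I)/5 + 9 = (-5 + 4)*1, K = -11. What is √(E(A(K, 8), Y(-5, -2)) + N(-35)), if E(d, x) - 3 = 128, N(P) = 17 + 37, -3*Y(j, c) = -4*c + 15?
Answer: √185 ≈ 13.601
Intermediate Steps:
A(T, I) = -50 (A(T, I) = -45 + 5*((-5 + 4)*1) = -45 + 5*(-1*1) = -45 + 5*(-1) = -45 - 5 = -50)
Y(j, c) = -5 + 4*c/3 (Y(j, c) = -(-4*c + 15)/3 = -(15 - 4*c)/3 = -5 + 4*c/3)
N(P) = 54
E(d, x) = 131 (E(d, x) = 3 + 128 = 131)
√(E(A(K, 8), Y(-5, -2)) + N(-35)) = √(131 + 54) = √185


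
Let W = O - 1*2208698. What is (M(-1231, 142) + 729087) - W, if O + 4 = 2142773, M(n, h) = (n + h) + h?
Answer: 794069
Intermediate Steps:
M(n, h) = n + 2*h (M(n, h) = (h + n) + h = n + 2*h)
O = 2142769 (O = -4 + 2142773 = 2142769)
W = -65929 (W = 2142769 - 1*2208698 = 2142769 - 2208698 = -65929)
(M(-1231, 142) + 729087) - W = ((-1231 + 2*142) + 729087) - 1*(-65929) = ((-1231 + 284) + 729087) + 65929 = (-947 + 729087) + 65929 = 728140 + 65929 = 794069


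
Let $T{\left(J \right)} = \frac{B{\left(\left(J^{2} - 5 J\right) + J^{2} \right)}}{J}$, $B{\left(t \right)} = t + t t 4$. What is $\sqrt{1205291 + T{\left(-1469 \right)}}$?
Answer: $2 i \sqrt{12723074194} \approx 2.2559 \cdot 10^{5} i$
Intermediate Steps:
$B{\left(t \right)} = t + 4 t^{2}$ ($B{\left(t \right)} = t + t^{2} \cdot 4 = t + 4 t^{2}$)
$T{\left(J \right)} = \frac{\left(- 5 J + 2 J^{2}\right) \left(1 - 20 J + 8 J^{2}\right)}{J}$ ($T{\left(J \right)} = \frac{\left(\left(J^{2} - 5 J\right) + J^{2}\right) \left(1 + 4 \left(\left(J^{2} - 5 J\right) + J^{2}\right)\right)}{J} = \frac{\left(- 5 J + 2 J^{2}\right) \left(1 + 4 \left(- 5 J + 2 J^{2}\right)\right)}{J} = \frac{\left(- 5 J + 2 J^{2}\right) \left(1 + \left(- 20 J + 8 J^{2}\right)\right)}{J} = \frac{\left(- 5 J + 2 J^{2}\right) \left(1 - 20 J + 8 J^{2}\right)}{J}$)
$\sqrt{1205291 + T{\left(-1469 \right)}} = \sqrt{1205291 + \left(1 + 4 \left(-1469\right) \left(-5 + 2 \left(-1469\right)\right)\right) \left(-5 + 2 \left(-1469\right)\right)} = \sqrt{1205291 + \left(1 + 4 \left(-1469\right) \left(-5 - 2938\right)\right) \left(-5 - 2938\right)} = \sqrt{1205291 + \left(1 + 4 \left(-1469\right) \left(-2943\right)\right) \left(-2943\right)} = \sqrt{1205291 + \left(1 + 17293068\right) \left(-2943\right)} = \sqrt{1205291 + 17293069 \left(-2943\right)} = \sqrt{1205291 - 50893502067} = \sqrt{-50892296776} = 2 i \sqrt{12723074194}$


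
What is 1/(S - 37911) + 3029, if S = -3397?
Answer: 125121931/41308 ≈ 3029.0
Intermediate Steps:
1/(S - 37911) + 3029 = 1/(-3397 - 37911) + 3029 = 1/(-41308) + 3029 = -1/41308 + 3029 = 125121931/41308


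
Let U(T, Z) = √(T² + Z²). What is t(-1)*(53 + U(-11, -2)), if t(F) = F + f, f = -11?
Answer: -636 - 60*√5 ≈ -770.16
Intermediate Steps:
t(F) = -11 + F (t(F) = F - 11 = -11 + F)
t(-1)*(53 + U(-11, -2)) = (-11 - 1)*(53 + √((-11)² + (-2)²)) = -12*(53 + √(121 + 4)) = -12*(53 + √125) = -12*(53 + 5*√5) = -636 - 60*√5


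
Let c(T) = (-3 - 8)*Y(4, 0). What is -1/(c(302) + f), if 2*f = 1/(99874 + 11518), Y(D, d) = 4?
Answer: 222784/9802495 ≈ 0.022727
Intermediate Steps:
c(T) = -44 (c(T) = (-3 - 8)*4 = -11*4 = -44)
f = 1/222784 (f = 1/(2*(99874 + 11518)) = (½)/111392 = (½)*(1/111392) = 1/222784 ≈ 4.4887e-6)
-1/(c(302) + f) = -1/(-44 + 1/222784) = -1/(-9802495/222784) = -1*(-222784/9802495) = 222784/9802495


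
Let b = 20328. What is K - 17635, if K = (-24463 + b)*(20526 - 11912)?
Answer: -35636525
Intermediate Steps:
K = -35618890 (K = (-24463 + 20328)*(20526 - 11912) = -4135*8614 = -35618890)
K - 17635 = -35618890 - 17635 = -35636525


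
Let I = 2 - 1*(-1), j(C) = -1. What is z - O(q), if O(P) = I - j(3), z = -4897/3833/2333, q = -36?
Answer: -35774453/8942389 ≈ -4.0005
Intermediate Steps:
I = 3 (I = 2 + 1 = 3)
z = -4897/8942389 (z = -4897*1/3833*(1/2333) = -4897/3833*1/2333 = -4897/8942389 ≈ -0.00054762)
O(P) = 4 (O(P) = 3 - 1*(-1) = 3 + 1 = 4)
z - O(q) = -4897/8942389 - 1*4 = -4897/8942389 - 4 = -35774453/8942389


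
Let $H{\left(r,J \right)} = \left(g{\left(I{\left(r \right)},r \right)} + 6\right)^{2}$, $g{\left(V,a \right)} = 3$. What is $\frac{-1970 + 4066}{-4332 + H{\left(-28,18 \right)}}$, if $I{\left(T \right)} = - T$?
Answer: $- \frac{2096}{4251} \approx -0.49306$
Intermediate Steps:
$H{\left(r,J \right)} = 81$ ($H{\left(r,J \right)} = \left(3 + 6\right)^{2} = 9^{2} = 81$)
$\frac{-1970 + 4066}{-4332 + H{\left(-28,18 \right)}} = \frac{-1970 + 4066}{-4332 + 81} = \frac{2096}{-4251} = 2096 \left(- \frac{1}{4251}\right) = - \frac{2096}{4251}$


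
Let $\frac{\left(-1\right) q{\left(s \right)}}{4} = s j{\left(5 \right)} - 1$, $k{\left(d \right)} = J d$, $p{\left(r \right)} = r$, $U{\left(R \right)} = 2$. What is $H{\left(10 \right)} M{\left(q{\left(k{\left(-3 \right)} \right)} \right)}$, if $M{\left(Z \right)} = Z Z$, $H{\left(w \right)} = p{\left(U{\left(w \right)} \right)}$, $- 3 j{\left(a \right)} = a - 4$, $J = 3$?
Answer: $128$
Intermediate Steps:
$j{\left(a \right)} = \frac{4}{3} - \frac{a}{3}$ ($j{\left(a \right)} = - \frac{a - 4}{3} = - \frac{-4 + a}{3} = \frac{4}{3} - \frac{a}{3}$)
$k{\left(d \right)} = 3 d$
$q{\left(s \right)} = 4 + \frac{4 s}{3}$ ($q{\left(s \right)} = - 4 \left(s \left(\frac{4}{3} - \frac{5}{3}\right) - 1\right) = - 4 \left(s \left(- \frac{1}{3}\right) - 1\right) = - 4 \left(- \frac{s}{3} - 1\right) = - 4 \left(-1 - \frac{s}{3}\right) = 4 + \frac{4 s}{3}$)
$H{\left(w \right)} = 2$
$M{\left(Z \right)} = Z^{2}$
$H{\left(10 \right)} M{\left(q{\left(k{\left(-3 \right)} \right)} \right)} = 2 \left(4 + \frac{4 \cdot 3 \left(-3\right)}{3}\right)^{2} = 2 \left(4 + \frac{4}{3} \left(-9\right)\right)^{2} = 2 \left(4 - 12\right)^{2} = 2 \left(-8\right)^{2} = 2 \cdot 64 = 128$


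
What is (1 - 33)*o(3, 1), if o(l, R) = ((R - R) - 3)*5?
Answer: 480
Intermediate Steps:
o(l, R) = -15 (o(l, R) = (0 - 3)*5 = -3*5 = -15)
(1 - 33)*o(3, 1) = (1 - 33)*(-15) = -32*(-15) = 480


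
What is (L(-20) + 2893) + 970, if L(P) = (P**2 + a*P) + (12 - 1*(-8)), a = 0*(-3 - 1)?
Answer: 4283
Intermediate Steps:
a = 0 (a = 0*(-4) = 0)
L(P) = 20 + P**2 (L(P) = (P**2 + 0*P) + (12 - 1*(-8)) = (P**2 + 0) + (12 + 8) = P**2 + 20 = 20 + P**2)
(L(-20) + 2893) + 970 = ((20 + (-20)**2) + 2893) + 970 = ((20 + 400) + 2893) + 970 = (420 + 2893) + 970 = 3313 + 970 = 4283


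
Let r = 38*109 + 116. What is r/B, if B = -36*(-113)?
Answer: 2129/2034 ≈ 1.0467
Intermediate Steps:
B = 4068
r = 4258 (r = 4142 + 116 = 4258)
r/B = 4258/4068 = 4258*(1/4068) = 2129/2034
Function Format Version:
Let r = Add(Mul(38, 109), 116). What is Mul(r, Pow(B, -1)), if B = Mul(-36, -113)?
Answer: Rational(2129, 2034) ≈ 1.0467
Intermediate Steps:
B = 4068
r = 4258 (r = Add(4142, 116) = 4258)
Mul(r, Pow(B, -1)) = Mul(4258, Pow(4068, -1)) = Mul(4258, Rational(1, 4068)) = Rational(2129, 2034)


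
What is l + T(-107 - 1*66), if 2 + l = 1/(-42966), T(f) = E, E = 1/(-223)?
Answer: -19206025/9581418 ≈ -2.0045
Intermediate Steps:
E = -1/223 ≈ -0.0044843
T(f) = -1/223
l = -85933/42966 (l = -2 + 1/(-42966) = -2 - 1/42966 = -85933/42966 ≈ -2.0000)
l + T(-107 - 1*66) = -85933/42966 - 1/223 = -19206025/9581418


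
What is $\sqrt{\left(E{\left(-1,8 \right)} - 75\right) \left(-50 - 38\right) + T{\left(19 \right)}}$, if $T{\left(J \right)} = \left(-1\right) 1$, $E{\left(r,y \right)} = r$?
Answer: $3 \sqrt{743} \approx 81.774$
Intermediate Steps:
$T{\left(J \right)} = -1$
$\sqrt{\left(E{\left(-1,8 \right)} - 75\right) \left(-50 - 38\right) + T{\left(19 \right)}} = \sqrt{\left(-1 - 75\right) \left(-50 - 38\right) - 1} = \sqrt{\left(-76\right) \left(-88\right) - 1} = \sqrt{6688 - 1} = \sqrt{6687} = 3 \sqrt{743}$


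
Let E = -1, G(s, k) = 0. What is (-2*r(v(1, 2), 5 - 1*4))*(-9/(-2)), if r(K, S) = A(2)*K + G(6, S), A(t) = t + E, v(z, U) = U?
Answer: -18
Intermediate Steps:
A(t) = -1 + t (A(t) = t - 1 = -1 + t)
r(K, S) = K (r(K, S) = (-1 + 2)*K + 0 = 1*K + 0 = K + 0 = K)
(-2*r(v(1, 2), 5 - 1*4))*(-9/(-2)) = (-2*2)*(-9/(-2)) = -(-36)*(-1)/2 = -4*9/2 = -18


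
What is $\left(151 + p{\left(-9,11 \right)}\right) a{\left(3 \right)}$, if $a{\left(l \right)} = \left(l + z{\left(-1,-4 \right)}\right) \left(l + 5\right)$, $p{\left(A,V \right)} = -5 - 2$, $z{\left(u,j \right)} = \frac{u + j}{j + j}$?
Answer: $4176$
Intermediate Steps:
$z{\left(u,j \right)} = \frac{j + u}{2 j}$
$p{\left(A,V \right)} = -7$ ($p{\left(A,V \right)} = -5 - 2 = -7$)
$a{\left(l \right)} = \left(5 + l\right) \left(\frac{5}{8} + l\right)$ ($a{\left(l \right)} = \left(l + \frac{-4 - 1}{2 \left(-4\right)}\right) \left(l + 5\right) = \left(l + \frac{1}{2} \left(- \frac{1}{4}\right) \left(-5\right)\right) \left(5 + l\right) = \left(l + \frac{5}{8}\right) \left(5 + l\right) = \left(\frac{5}{8} + l\right) \left(5 + l\right) = \left(5 + l\right) \left(\frac{5}{8} + l\right)$)
$\left(151 + p{\left(-9,11 \right)}\right) a{\left(3 \right)} = \left(151 - 7\right) \left(\frac{25}{8} + 3^{2} + \frac{45}{8} \cdot 3\right) = 144 \left(\frac{25}{8} + 9 + \frac{135}{8}\right) = 144 \cdot 29 = 4176$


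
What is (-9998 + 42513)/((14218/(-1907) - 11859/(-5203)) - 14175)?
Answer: -322617764315/140697426316 ≈ -2.2930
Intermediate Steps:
(-9998 + 42513)/((14218/(-1907) - 11859/(-5203)) - 14175) = 32515/((14218*(-1/1907) - 11859*(-1/5203)) - 14175) = 32515/((-14218/1907 + 11859/5203) - 14175) = 32515/(-51361141/9922121 - 14175) = 32515/(-140697426316/9922121) = 32515*(-9922121/140697426316) = -322617764315/140697426316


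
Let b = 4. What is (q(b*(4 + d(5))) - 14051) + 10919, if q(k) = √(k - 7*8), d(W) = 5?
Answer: -3132 + 2*I*√5 ≈ -3132.0 + 4.4721*I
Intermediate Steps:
q(k) = √(-56 + k) (q(k) = √(k - 56) = √(-56 + k))
(q(b*(4 + d(5))) - 14051) + 10919 = (√(-56 + 4*(4 + 5)) - 14051) + 10919 = (√(-56 + 4*9) - 14051) + 10919 = (√(-56 + 36) - 14051) + 10919 = (√(-20) - 14051) + 10919 = (2*I*√5 - 14051) + 10919 = (-14051 + 2*I*√5) + 10919 = -3132 + 2*I*√5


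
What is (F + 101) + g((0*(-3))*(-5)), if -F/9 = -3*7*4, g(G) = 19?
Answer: 876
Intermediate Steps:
F = 756 (F = -9*(-3*7)*4 = -(-189)*4 = -9*(-84) = 756)
(F + 101) + g((0*(-3))*(-5)) = (756 + 101) + 19 = 857 + 19 = 876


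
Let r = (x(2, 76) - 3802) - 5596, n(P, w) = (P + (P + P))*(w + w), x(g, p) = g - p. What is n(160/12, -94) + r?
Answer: -16992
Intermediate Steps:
n(P, w) = 6*P*w (n(P, w) = (P + 2*P)*(2*w) = (3*P)*(2*w) = 6*P*w)
r = -9472 (r = ((2 - 1*76) - 3802) - 5596 = ((2 - 76) - 3802) - 5596 = (-74 - 3802) - 5596 = -3876 - 5596 = -9472)
n(160/12, -94) + r = 6*(160/12)*(-94) - 9472 = 6*(160*(1/12))*(-94) - 9472 = 6*(40/3)*(-94) - 9472 = -7520 - 9472 = -16992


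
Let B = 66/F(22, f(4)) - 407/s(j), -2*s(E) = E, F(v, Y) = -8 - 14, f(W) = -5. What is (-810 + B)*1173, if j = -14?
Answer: -7152954/7 ≈ -1.0219e+6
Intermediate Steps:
F(v, Y) = -22
s(E) = -E/2
B = -428/7 (B = 66/(-22) - 407/((-1/2*(-14))) = 66*(-1/22) - 407/7 = -3 - 407*1/7 = -3 - 407/7 = -428/7 ≈ -61.143)
(-810 + B)*1173 = (-810 - 428/7)*1173 = -6098/7*1173 = -7152954/7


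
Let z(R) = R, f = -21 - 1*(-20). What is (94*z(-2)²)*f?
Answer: -376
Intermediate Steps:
f = -1 (f = -21 + 20 = -1)
(94*z(-2)²)*f = (94*(-2)²)*(-1) = (94*4)*(-1) = 376*(-1) = -376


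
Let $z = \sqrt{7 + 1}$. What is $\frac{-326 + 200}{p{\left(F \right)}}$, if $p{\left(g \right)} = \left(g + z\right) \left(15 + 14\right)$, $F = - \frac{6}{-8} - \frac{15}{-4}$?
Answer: $- \frac{324}{203} + \frac{144 \sqrt{2}}{203} \approx -0.59287$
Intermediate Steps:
$F = \frac{9}{2}$ ($F = \left(-6\right) \left(- \frac{1}{8}\right) - - \frac{15}{4} = \frac{3}{4} + \frac{15}{4} = \frac{9}{2} \approx 4.5$)
$z = 2 \sqrt{2}$ ($z = \sqrt{8} = 2 \sqrt{2} \approx 2.8284$)
$p{\left(g \right)} = 29 g + 58 \sqrt{2}$ ($p{\left(g \right)} = \left(g + 2 \sqrt{2}\right) \left(15 + 14\right) = \left(g + 2 \sqrt{2}\right) 29 = 29 g + 58 \sqrt{2}$)
$\frac{-326 + 200}{p{\left(F \right)}} = \frac{-326 + 200}{29 \cdot \frac{9}{2} + 58 \sqrt{2}} = - \frac{126}{\frac{261}{2} + 58 \sqrt{2}}$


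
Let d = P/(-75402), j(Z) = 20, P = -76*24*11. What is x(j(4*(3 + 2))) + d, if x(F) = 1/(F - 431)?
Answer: 151313/573893 ≈ 0.26366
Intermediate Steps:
P = -20064 (P = -1824*11 = -20064)
d = 3344/12567 (d = -20064/(-75402) = -20064*(-1/75402) = 3344/12567 ≈ 0.26609)
x(F) = 1/(-431 + F)
x(j(4*(3 + 2))) + d = 1/(-431 + 20) + 3344/12567 = 1/(-411) + 3344/12567 = -1/411 + 3344/12567 = 151313/573893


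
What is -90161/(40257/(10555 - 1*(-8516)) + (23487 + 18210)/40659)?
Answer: -2589316357927/90074550 ≈ -28746.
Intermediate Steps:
-90161/(40257/(10555 - 1*(-8516)) + (23487 + 18210)/40659) = -90161/(40257/(10555 + 8516) + 41697*(1/40659)) = -90161/(40257/19071 + 13899/13553) = -90161/(40257*(1/19071) + 13899/13553) = -90161/(4473/2119 + 13899/13553) = -90161/90074550/28718807 = -90161*28718807/90074550 = -2589316357927/90074550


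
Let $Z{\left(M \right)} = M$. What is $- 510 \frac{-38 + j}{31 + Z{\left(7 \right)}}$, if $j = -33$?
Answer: $\frac{18105}{19} \approx 952.89$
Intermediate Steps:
$- 510 \frac{-38 + j}{31 + Z{\left(7 \right)}} = - 510 \frac{-38 - 33}{31 + 7} = - 510 \left(- \frac{71}{38}\right) = - 510 \left(\left(-71\right) \frac{1}{38}\right) = \left(-510\right) \left(- \frac{71}{38}\right) = \frac{18105}{19}$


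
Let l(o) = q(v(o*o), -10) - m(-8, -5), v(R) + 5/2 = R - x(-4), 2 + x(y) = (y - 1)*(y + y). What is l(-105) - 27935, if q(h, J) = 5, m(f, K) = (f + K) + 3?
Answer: -27920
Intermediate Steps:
x(y) = -2 + 2*y*(-1 + y) (x(y) = -2 + (y - 1)*(y + y) = -2 + (-1 + y)*(2*y) = -2 + 2*y*(-1 + y))
m(f, K) = 3 + K + f (m(f, K) = (K + f) + 3 = 3 + K + f)
v(R) = -81/2 + R (v(R) = -5/2 + (R - (-2 - 2*(-4) + 2*(-4)²)) = -5/2 + (R - (-2 + 8 + 2*16)) = -5/2 + (R - (-2 + 8 + 32)) = -5/2 + (R - 1*38) = -5/2 + (R - 38) = -5/2 + (-38 + R) = -81/2 + R)
l(o) = 15 (l(o) = 5 - (3 - 5 - 8) = 5 - 1*(-10) = 5 + 10 = 15)
l(-105) - 27935 = 15 - 27935 = -27920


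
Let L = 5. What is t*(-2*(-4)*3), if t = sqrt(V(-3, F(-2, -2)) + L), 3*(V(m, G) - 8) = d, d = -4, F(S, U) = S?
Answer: 8*sqrt(105) ≈ 81.976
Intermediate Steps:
V(m, G) = 20/3 (V(m, G) = 8 + (1/3)*(-4) = 8 - 4/3 = 20/3)
t = sqrt(105)/3 (t = sqrt(20/3 + 5) = sqrt(35/3) = sqrt(105)/3 ≈ 3.4156)
t*(-2*(-4)*3) = (sqrt(105)/3)*(-2*(-4)*3) = (sqrt(105)/3)*(8*3) = (sqrt(105)/3)*24 = 8*sqrt(105)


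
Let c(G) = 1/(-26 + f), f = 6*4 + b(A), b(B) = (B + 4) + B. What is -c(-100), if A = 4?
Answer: -⅒ ≈ -0.10000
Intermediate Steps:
b(B) = 4 + 2*B (b(B) = (4 + B) + B = 4 + 2*B)
f = 36 (f = 6*4 + (4 + 2*4) = 24 + (4 + 8) = 24 + 12 = 36)
c(G) = ⅒ (c(G) = 1/(-26 + 36) = 1/10 = ⅒)
-c(-100) = -1*⅒ = -⅒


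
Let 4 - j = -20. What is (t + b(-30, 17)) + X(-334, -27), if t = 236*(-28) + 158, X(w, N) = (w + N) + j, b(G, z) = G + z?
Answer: -6800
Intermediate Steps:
j = 24 (j = 4 - 1*(-20) = 4 + 20 = 24)
X(w, N) = 24 + N + w (X(w, N) = (w + N) + 24 = (N + w) + 24 = 24 + N + w)
t = -6450 (t = -6608 + 158 = -6450)
(t + b(-30, 17)) + X(-334, -27) = (-6450 + (-30 + 17)) + (24 - 27 - 334) = (-6450 - 13) - 337 = -6463 - 337 = -6800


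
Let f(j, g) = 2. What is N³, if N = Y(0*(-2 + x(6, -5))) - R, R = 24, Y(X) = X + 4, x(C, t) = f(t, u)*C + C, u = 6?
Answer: -8000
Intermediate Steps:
x(C, t) = 3*C (x(C, t) = 2*C + C = 3*C)
Y(X) = 4 + X
N = -20 (N = (4 + 0*(-2 + 3*6)) - 1*24 = (4 + 0*(-2 + 18)) - 24 = (4 + 0*16) - 24 = (4 + 0) - 24 = 4 - 24 = -20)
N³ = (-20)³ = -8000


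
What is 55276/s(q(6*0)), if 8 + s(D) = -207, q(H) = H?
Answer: -55276/215 ≈ -257.10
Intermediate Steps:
s(D) = -215 (s(D) = -8 - 207 = -215)
55276/s(q(6*0)) = 55276/(-215) = 55276*(-1/215) = -55276/215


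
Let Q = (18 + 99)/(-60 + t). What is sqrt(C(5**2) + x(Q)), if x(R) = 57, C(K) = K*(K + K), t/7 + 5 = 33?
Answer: sqrt(1307) ≈ 36.152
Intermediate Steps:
t = 196 (t = -35 + 7*33 = -35 + 231 = 196)
C(K) = 2*K**2 (C(K) = K*(2*K) = 2*K**2)
Q = 117/136 (Q = (18 + 99)/(-60 + 196) = 117/136 ≈ 0.86029)
sqrt(C(5**2) + x(Q)) = sqrt(2*(5**2)**2 + 57) = sqrt(2*25**2 + 57) = sqrt(2*625 + 57) = sqrt(1250 + 57) = sqrt(1307)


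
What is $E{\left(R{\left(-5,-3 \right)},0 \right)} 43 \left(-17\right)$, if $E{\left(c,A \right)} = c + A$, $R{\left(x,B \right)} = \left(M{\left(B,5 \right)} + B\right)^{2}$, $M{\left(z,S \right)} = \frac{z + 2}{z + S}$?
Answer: $- \frac{35819}{4} \approx -8954.8$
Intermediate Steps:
$M{\left(z,S \right)} = \frac{2 + z}{S + z}$
$R{\left(x,B \right)} = \left(B + \frac{2 + B}{5 + B}\right)^{2}$ ($R{\left(x,B \right)} = \left(\frac{2 + B}{5 + B} + B\right)^{2} = \left(B + \frac{2 + B}{5 + B}\right)^{2}$)
$E{\left(c,A \right)} = A + c$
$E{\left(R{\left(-5,-3 \right)},0 \right)} 43 \left(-17\right) = \left(0 + \frac{\left(2 - 3 - 3 \left(5 - 3\right)\right)^{2}}{\left(5 - 3\right)^{2}}\right) 43 \left(-17\right) = \left(0 + \frac{\left(2 - 3 - 6\right)^{2}}{4}\right) 43 \left(-17\right) = \left(0 + \frac{\left(-7\right)^{2}}{4}\right) 43 \left(-17\right) = \left(0 + \frac{1}{4} \cdot 49\right) 43 \left(-17\right) = \left(0 + \frac{49}{4}\right) 43 \left(-17\right) = \frac{49}{4} \cdot 43 \left(-17\right) = \frac{2107}{4} \left(-17\right) = - \frac{35819}{4}$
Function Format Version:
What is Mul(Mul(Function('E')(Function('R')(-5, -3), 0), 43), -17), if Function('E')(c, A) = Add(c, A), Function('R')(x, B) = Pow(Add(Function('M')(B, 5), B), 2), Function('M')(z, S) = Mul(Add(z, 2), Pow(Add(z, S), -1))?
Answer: Rational(-35819, 4) ≈ -8954.8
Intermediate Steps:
Function('M')(z, S) = Mul(Pow(Add(S, z), -1), Add(2, z)) (Function('M')(z, S) = Mul(Add(2, z), Pow(Add(S, z), -1)) = Mul(Pow(Add(S, z), -1), Add(2, z)))
Function('R')(x, B) = Pow(Add(B, Mul(Pow(Add(5, B), -1), Add(2, B))), 2) (Function('R')(x, B) = Pow(Add(Mul(Pow(Add(5, B), -1), Add(2, B)), B), 2) = Pow(Add(B, Mul(Pow(Add(5, B), -1), Add(2, B))), 2))
Function('E')(c, A) = Add(A, c)
Mul(Mul(Function('E')(Function('R')(-5, -3), 0), 43), -17) = Mul(Mul(Add(0, Mul(Pow(Add(5, -3), -2), Pow(Add(2, -3, Mul(-3, Add(5, -3))), 2))), 43), -17) = Mul(Mul(Add(0, Mul(Pow(2, -2), Pow(Add(2, -3, Mul(-3, 2)), 2))), 43), -17) = Mul(Mul(Add(0, Mul(Rational(1, 4), Pow(Add(2, -3, -6), 2))), 43), -17) = Mul(Mul(Add(0, Mul(Rational(1, 4), Pow(-7, 2))), 43), -17) = Mul(Mul(Add(0, Mul(Rational(1, 4), 49)), 43), -17) = Mul(Mul(Add(0, Rational(49, 4)), 43), -17) = Mul(Mul(Rational(49, 4), 43), -17) = Mul(Rational(2107, 4), -17) = Rational(-35819, 4)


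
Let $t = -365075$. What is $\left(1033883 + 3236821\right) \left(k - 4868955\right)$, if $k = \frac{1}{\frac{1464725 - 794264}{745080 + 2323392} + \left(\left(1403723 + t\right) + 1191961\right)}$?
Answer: $- \frac{1437625260833476261948208}{69136989191} \approx -2.0794 \cdot 10^{13}$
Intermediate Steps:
$k = \frac{92984}{207410967573}$ ($k = \frac{1}{\frac{1464725 - 794264}{745080 + 2323392} + \left(\left(1403723 - 365075\right) + 1191961\right)} = \frac{1}{\frac{670461}{3068472} + \left(1038648 + 1191961\right)} = \frac{1}{670461 \cdot \frac{1}{3068472} + 2230609} = \frac{1}{\frac{20317}{92984} + 2230609} = \frac{1}{\frac{207410967573}{92984}} = \frac{92984}{207410967573} \approx 4.4831 \cdot 10^{-7}$)
$\left(1033883 + 3236821\right) \left(k - 4868955\right) = \left(1033883 + 3236821\right) \left(\frac{92984}{207410967573} - 4868955\right) = 4270704 \left(- \frac{1009874667619303231}{207410967573}\right) = - \frac{1437625260833476261948208}{69136989191}$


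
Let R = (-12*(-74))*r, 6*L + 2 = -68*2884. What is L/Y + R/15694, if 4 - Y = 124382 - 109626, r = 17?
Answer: 1103497567/347276832 ≈ 3.1776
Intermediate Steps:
Y = -14752 (Y = 4 - (124382 - 109626) = 4 - 1*14756 = 4 - 14756 = -14752)
L = -98057/3 (L = -1/3 + (-68*2884)/6 = -1/3 + (1/6)*(-196112) = -1/3 - 98056/3 = -98057/3 ≈ -32686.)
R = 15096 (R = -12*(-74)*17 = 888*17 = 15096)
L/Y + R/15694 = -98057/3/(-14752) + 15096/15694 = -98057/3*(-1/14752) + 15096*(1/15694) = 98057/44256 + 7548/7847 = 1103497567/347276832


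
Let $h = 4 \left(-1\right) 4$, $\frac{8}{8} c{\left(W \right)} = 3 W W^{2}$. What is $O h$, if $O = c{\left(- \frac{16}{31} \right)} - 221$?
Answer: $\frac{105537584}{29791} \approx 3542.6$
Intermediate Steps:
$c{\left(W \right)} = 3 W^{3}$ ($c{\left(W \right)} = 3 W W^{2} = 3 W^{3}$)
$h = -16$ ($h = \left(-4\right) 4 = -16$)
$O = - \frac{6596099}{29791}$ ($O = 3 \left(- \frac{16}{31}\right)^{3} - 221 = 3 \left(- \frac{4096}{29791}\right) - 221 = - \frac{12288}{29791} - 221 = - \frac{6596099}{29791} \approx -221.41$)
$O h = \left(- \frac{6596099}{29791}\right) \left(-16\right) = \frac{105537584}{29791}$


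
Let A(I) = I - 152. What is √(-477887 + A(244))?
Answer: I*√477795 ≈ 691.23*I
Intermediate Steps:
A(I) = -152 + I
√(-477887 + A(244)) = √(-477887 + (-152 + 244)) = √(-477887 + 92) = √(-477795) = I*√477795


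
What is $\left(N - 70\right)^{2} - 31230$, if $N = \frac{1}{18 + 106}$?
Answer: $- \frac{404867439}{15376} \approx -26331.0$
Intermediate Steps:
$N = \frac{1}{124} \approx 0.0080645$
$\left(N - 70\right)^{2} - 31230 = \left(\frac{1}{124} - 70\right)^{2} - 31230 = \left(- \frac{8679}{124}\right)^{2} - 31230 = \frac{75325041}{15376} - 31230 = - \frac{404867439}{15376}$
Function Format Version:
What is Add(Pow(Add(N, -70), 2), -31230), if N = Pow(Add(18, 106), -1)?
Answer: Rational(-404867439, 15376) ≈ -26331.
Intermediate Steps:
N = Rational(1, 124) (N = Pow(124, -1) = Rational(1, 124) ≈ 0.0080645)
Add(Pow(Add(N, -70), 2), -31230) = Add(Pow(Add(Rational(1, 124), -70), 2), -31230) = Add(Pow(Rational(-8679, 124), 2), -31230) = Add(Rational(75325041, 15376), -31230) = Rational(-404867439, 15376)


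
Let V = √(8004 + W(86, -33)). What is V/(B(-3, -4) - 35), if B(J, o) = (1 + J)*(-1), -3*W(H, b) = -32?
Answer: -2*√18033/99 ≈ -2.7129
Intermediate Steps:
W(H, b) = 32/3 (W(H, b) = -⅓*(-32) = 32/3)
B(J, o) = -1 - J
V = 2*√18033/3 (V = √(8004 + 32/3) = √(24044/3) = 2*√18033/3 ≈ 89.525)
V/(B(-3, -4) - 35) = (2*√18033/3)/((-1 - 1*(-3)) - 35) = (2*√18033/3)/((-1 + 3) - 35) = (2*√18033/3)/(2 - 35) = (2*√18033/3)/(-33) = -2*√18033/99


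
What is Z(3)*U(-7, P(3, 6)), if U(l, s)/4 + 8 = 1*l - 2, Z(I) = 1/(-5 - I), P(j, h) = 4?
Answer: 17/2 ≈ 8.5000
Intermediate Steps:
U(l, s) = -40 + 4*l (U(l, s) = -32 + 4*(1*l - 2) = -32 + 4*(l - 2) = -32 + 4*(-2 + l) = -32 + (-8 + 4*l) = -40 + 4*l)
Z(3)*U(-7, P(3, 6)) = (-1/(5 + 3))*(-40 + 4*(-7)) = (-1/8)*(-40 - 28) = -1*1/8*(-68) = -1/8*(-68) = 17/2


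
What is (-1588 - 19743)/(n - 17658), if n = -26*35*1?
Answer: 21331/18568 ≈ 1.1488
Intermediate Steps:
n = -910 (n = -910*1 = -910)
(-1588 - 19743)/(n - 17658) = (-1588 - 19743)/(-910 - 17658) = -21331/(-18568) = -21331*(-1/18568) = 21331/18568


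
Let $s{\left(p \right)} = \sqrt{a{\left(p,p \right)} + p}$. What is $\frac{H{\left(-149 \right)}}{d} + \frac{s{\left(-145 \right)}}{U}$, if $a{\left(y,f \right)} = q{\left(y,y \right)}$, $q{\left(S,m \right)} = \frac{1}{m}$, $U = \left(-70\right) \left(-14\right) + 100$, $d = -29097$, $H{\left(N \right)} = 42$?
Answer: $- \frac{14}{9699} + \frac{i \sqrt{3048770}}{156600} \approx -0.0014434 + 0.01115 i$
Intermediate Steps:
$U = 1080$ ($U = 980 + 100 = 1080$)
$a{\left(y,f \right)} = \frac{1}{y}$
$s{\left(p \right)} = \sqrt{p + \frac{1}{p}}$ ($s{\left(p \right)} = \sqrt{\frac{1}{p} + p} = \sqrt{p + \frac{1}{p}}$)
$\frac{H{\left(-149 \right)}}{d} + \frac{s{\left(-145 \right)}}{U} = \frac{42}{-29097} + \frac{\sqrt{-145 + \frac{1}{-145}}}{1080} = 42 \left(- \frac{1}{29097}\right) + \sqrt{-145 - \frac{1}{145}} \cdot \frac{1}{1080} = - \frac{14}{9699} + \sqrt{- \frac{21026}{145}} \cdot \frac{1}{1080} = - \frac{14}{9699} + \frac{i \sqrt{3048770}}{145} \cdot \frac{1}{1080} = - \frac{14}{9699} + \frac{i \sqrt{3048770}}{156600}$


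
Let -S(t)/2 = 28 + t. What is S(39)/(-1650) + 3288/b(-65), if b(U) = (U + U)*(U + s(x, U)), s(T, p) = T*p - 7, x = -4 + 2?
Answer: -110371/311025 ≈ -0.35486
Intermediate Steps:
x = -2
s(T, p) = -7 + T*p
S(t) = -56 - 2*t (S(t) = -2*(28 + t) = -56 - 2*t)
b(U) = 2*U*(-7 - U) (b(U) = (U + U)*(U + (-7 - 2*U)) = (2*U)*(-7 - U) = 2*U*(-7 - U))
S(39)/(-1650) + 3288/b(-65) = (-56 - 2*39)/(-1650) + 3288/((2*(-65)*(-7 - 1*(-65)))) = (-56 - 78)*(-1/1650) + 3288/((2*(-65)*(-7 + 65))) = -134*(-1/1650) + 3288/((2*(-65)*58)) = 67/825 + 3288/(-7540) = 67/825 + 3288*(-1/7540) = 67/825 - 822/1885 = -110371/311025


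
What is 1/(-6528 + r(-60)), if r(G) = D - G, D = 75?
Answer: -1/6393 ≈ -0.00015642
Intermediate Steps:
r(G) = 75 - G
1/(-6528 + r(-60)) = 1/(-6528 + (75 - 1*(-60))) = 1/(-6528 + (75 + 60)) = 1/(-6528 + 135) = 1/(-6393) = -1/6393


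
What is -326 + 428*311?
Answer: 132782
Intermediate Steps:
-326 + 428*311 = -326 + 133108 = 132782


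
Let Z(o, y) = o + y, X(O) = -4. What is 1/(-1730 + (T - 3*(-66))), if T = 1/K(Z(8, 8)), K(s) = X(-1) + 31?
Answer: -27/41363 ≈ -0.00065276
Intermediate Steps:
K(s) = 27 (K(s) = -4 + 31 = 27)
T = 1/27 ≈ 0.037037
1/(-1730 + (T - 3*(-66))) = 1/(-1730 + (1/27 - 3*(-66))) = 1/(-1730 + (1/27 - 1*(-198))) = 1/(-1730 + (1/27 + 198)) = 1/(-1730 + 5347/27) = 1/(-41363/27) = -27/41363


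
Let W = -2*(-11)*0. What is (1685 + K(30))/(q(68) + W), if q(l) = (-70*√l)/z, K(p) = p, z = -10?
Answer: 245*√17/34 ≈ 29.711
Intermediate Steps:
q(l) = 7*√l (q(l) = -70*√l/(-10) = -70*√l*(-⅒) = 7*√l)
W = 0 (W = 22*0 = 0)
(1685 + K(30))/(q(68) + W) = (1685 + 30)/(7*√68 + 0) = 1715/(7*(2*√17) + 0) = 1715/(14*√17 + 0) = 1715/((14*√17)) = 1715*(√17/238) = 245*√17/34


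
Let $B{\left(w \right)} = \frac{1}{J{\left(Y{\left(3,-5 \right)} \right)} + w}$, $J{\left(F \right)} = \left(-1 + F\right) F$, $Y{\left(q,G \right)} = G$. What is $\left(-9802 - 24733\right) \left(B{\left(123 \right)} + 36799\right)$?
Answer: $- \frac{194440614680}{153} \approx -1.2709 \cdot 10^{9}$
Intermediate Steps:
$J{\left(F \right)} = F \left(-1 + F\right)$
$B{\left(w \right)} = \frac{1}{30 + w}$ ($B{\left(w \right)} = \frac{1}{- 5 \left(-1 - 5\right) + w} = \frac{1}{\left(-5\right) \left(-6\right) + w} = \frac{1}{30 + w}$)
$\left(-9802 - 24733\right) \left(B{\left(123 \right)} + 36799\right) = \left(-9802 - 24733\right) \left(\frac{1}{30 + 123} + 36799\right) = - 34535 \left(\frac{1}{153} + 36799\right) = \left(-34535\right) \frac{5630248}{153} = - \frac{194440614680}{153}$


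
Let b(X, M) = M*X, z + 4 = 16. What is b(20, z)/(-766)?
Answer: -120/383 ≈ -0.31332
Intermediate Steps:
z = 12 (z = -4 + 16 = 12)
b(20, z)/(-766) = (12*20)/(-766) = 240*(-1/766) = -120/383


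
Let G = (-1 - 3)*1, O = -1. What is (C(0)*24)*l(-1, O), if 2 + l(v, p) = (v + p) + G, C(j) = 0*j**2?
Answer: 0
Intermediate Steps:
C(j) = 0
G = -4 (G = -4*1 = -4)
l(v, p) = -6 + p + v (l(v, p) = -2 + ((v + p) - 4) = -2 + ((p + v) - 4) = -2 + (-4 + p + v) = -6 + p + v)
(C(0)*24)*l(-1, O) = (0*24)*(-6 - 1 - 1) = 0*(-8) = 0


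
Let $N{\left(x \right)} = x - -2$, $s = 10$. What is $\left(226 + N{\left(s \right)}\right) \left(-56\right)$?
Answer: $-13328$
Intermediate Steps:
$N{\left(x \right)} = 2 + x$ ($N{\left(x \right)} = x + 2 = 2 + x$)
$\left(226 + N{\left(s \right)}\right) \left(-56\right) = \left(226 + \left(2 + 10\right)\right) \left(-56\right) = \left(226 + 12\right) \left(-56\right) = 238 \left(-56\right) = -13328$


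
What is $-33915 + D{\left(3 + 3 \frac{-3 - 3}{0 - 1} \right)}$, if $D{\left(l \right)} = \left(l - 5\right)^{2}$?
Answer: $-33659$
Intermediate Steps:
$D{\left(l \right)} = \left(-5 + l\right)^{2}$ ($D{\left(l \right)} = \left(l - 5\right)^{2} = \left(-5 + l\right)^{2}$)
$-33915 + D{\left(3 + 3 \frac{-3 - 3}{0 - 1} \right)} = -33915 + \left(-5 + \left(3 + 3 \frac{-3 - 3}{0 - 1}\right)\right)^{2} = -33915 + \left(-5 + \left(3 + 3 \left(- \frac{6}{0 + \left(-4 + 3\right)}\right)\right)\right)^{2} = -33915 + \left(-5 + \left(3 + 3 \left(- \frac{6}{0 - 1}\right)\right)\right)^{2} = -33915 + \left(-5 + \left(3 + 3 \left(- \frac{6}{-1}\right)\right)\right)^{2} = -33915 + \left(-5 + \left(3 + 3 \left(\left(-6\right) \left(-1\right)\right)\right)\right)^{2} = -33915 + \left(-5 + \left(3 + 3 \cdot 6\right)\right)^{2} = -33915 + \left(-5 + \left(3 + 18\right)\right)^{2} = -33915 + \left(-5 + 21\right)^{2} = -33915 + 16^{2} = -33915 + 256 = -33659$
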